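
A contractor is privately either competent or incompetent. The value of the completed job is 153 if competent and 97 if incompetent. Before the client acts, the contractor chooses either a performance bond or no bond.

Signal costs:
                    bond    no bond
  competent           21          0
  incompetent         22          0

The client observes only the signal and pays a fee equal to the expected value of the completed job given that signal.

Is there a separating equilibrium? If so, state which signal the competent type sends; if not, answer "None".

None

Try competent → bond, incompetent → no bond:
  If types separate, bond earns payment 153 and no bond earns 97.
  Competent: bond gives 153 − 21 = 132; no bond gives 97 − 0 = 97. No deviation. ✓
  Incompetent: no bond gives 97 − 0 = 97; bond gives 153 − 22 = 131. Would deviate. ✗
Try competent → no bond, incompetent → bond:
  If types separate, no bond earns payment 153 and bond earns 97.
  Competent: no bond gives 153 − 0 = 153; bond gives 97 − 21 = 76. No deviation. ✓
  Incompetent: bond gives 97 − 22 = 75; no bond gives 153 − 0 = 153. Would deviate. ✗
Neither assignment is incentive-compatible.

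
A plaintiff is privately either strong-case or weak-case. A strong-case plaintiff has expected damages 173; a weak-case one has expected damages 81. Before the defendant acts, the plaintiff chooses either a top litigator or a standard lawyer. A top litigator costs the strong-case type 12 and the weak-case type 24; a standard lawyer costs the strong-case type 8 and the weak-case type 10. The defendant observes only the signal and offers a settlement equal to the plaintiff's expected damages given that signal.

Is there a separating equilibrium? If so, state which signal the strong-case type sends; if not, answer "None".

Try strong-case → top litigator, weak-case → standard lawyer:
  If types separate, top litigator earns payment 173 and standard lawyer earns 81.
  Strong-case: top litigator gives 173 − 12 = 161; standard lawyer gives 81 − 8 = 73. No deviation. ✓
  Weak-case: standard lawyer gives 81 − 10 = 71; top litigator gives 173 − 24 = 149. Would deviate. ✗
Try strong-case → standard lawyer, weak-case → top litigator:
  If types separate, standard lawyer earns payment 173 and top litigator earns 81.
  Strong-case: standard lawyer gives 173 − 8 = 165; top litigator gives 81 − 12 = 69. No deviation. ✓
  Weak-case: top litigator gives 81 − 24 = 57; standard lawyer gives 173 − 10 = 163. Would deviate. ✗
Neither assignment is incentive-compatible.

None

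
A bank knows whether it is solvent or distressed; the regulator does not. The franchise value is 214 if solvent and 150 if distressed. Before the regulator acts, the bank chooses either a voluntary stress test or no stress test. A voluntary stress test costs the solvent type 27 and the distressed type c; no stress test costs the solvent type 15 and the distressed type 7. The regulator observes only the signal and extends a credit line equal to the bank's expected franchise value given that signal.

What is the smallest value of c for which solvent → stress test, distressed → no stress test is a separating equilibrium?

71

Under separation: stress test → solvent (pays 214); no stress test → distressed (pays 150).
Solvent: 214 − 27 = 187 ≥ 150 − 15 = 135. Holds regardless of c. ✓
Distressed: 150 − 7 ≥ 214 − c, so c ≥ 214 − 143 = 71.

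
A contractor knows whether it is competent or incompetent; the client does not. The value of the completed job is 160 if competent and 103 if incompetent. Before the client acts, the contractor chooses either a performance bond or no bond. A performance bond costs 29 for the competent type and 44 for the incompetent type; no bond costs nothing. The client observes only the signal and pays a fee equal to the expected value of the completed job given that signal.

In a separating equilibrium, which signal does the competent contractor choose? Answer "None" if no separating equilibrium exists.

Try competent → bond, incompetent → no bond:
  Under separation the client infers type exactly: bond → competent (pays 160), no bond → incompetent (pays 103).
  Competent: bond gives 160 − 29 = 131; no bond gives 103 − 0 = 103. No deviation. ✓
  Incompetent: no bond gives 103 − 0 = 103; bond gives 160 − 44 = 116. Would deviate. ✗
Try competent → no bond, incompetent → bond:
  Under separation the client infers type exactly: no bond → competent (pays 160), bond → incompetent (pays 103).
  Competent: no bond gives 160 − 0 = 160; bond gives 103 − 29 = 74. No deviation. ✓
  Incompetent: bond gives 103 − 44 = 59; no bond gives 160 − 0 = 160. Would deviate. ✗
Neither assignment is incentive-compatible.

None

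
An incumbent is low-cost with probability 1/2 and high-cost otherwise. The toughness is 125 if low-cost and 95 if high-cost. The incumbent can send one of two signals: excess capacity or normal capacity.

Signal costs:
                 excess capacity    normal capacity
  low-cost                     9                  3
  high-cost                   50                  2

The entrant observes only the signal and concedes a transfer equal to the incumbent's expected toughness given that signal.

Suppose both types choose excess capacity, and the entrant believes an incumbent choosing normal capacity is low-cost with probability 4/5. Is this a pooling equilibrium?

On the equilibrium path (excess capacity) the entrant holds the prior 1/2 and pays 1/2·125 + 1/2·95 = 110. Off-path (normal capacity) belief 4/5 gives 4/5·125 + 1/5·95 = 119.
Low-cost: excess capacity gives 110 − 9 = 101; normal capacity gives 119 − 3 = 116. Deviates. ✗
High-cost: excess capacity gives 110 − 50 = 60; normal capacity gives 119 − 2 = 117. Deviates. ✗

No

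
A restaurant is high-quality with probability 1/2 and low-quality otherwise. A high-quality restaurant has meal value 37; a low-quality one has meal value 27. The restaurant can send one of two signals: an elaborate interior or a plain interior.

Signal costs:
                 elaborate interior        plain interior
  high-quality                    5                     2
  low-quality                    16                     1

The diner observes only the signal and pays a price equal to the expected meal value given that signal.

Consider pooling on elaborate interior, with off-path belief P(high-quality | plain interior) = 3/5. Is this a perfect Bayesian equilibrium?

On the equilibrium path (elaborate interior) the diner holds the prior 1/2 and pays 1/2·37 + 1/2·27 = 32. Off-path (plain interior) belief 3/5 gives 3/5·37 + 2/5·27 = 33.
High-quality: elaborate interior gives 32 − 5 = 27; plain interior gives 33 − 2 = 31. Deviates. ✗
Low-quality: elaborate interior gives 32 − 16 = 16; plain interior gives 33 − 1 = 32. Deviates. ✗

No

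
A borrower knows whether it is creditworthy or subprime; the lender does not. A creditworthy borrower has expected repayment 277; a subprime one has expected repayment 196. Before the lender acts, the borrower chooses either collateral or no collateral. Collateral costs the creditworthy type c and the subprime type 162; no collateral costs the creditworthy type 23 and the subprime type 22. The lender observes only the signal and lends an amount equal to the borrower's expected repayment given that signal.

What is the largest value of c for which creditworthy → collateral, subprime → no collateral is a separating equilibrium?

Under separation: collateral → creditworthy (pays 277); no collateral → subprime (pays 196).
Subprime: 196 − 22 = 174 ≥ 277 − 162 = 115. Holds regardless of c. ✓
Creditworthy: 277 − c ≥ 196 − 23, so c ≤ 277 − 173 = 104.

104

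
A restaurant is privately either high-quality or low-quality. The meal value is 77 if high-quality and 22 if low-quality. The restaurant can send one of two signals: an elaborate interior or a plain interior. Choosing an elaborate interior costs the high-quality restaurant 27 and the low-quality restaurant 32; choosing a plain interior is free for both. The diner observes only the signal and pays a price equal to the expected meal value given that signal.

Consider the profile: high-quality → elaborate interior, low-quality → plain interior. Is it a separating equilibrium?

If types separate, elaborate interior earns payment 77 and plain interior earns 22.
High-quality: elaborate interior gives 77 − 27 = 50; plain interior gives 22 − 0 = 22. No deviation. ✓
Low-quality: plain interior gives 22 − 0 = 22; elaborate interior gives 77 − 32 = 45. Would deviate. ✗

No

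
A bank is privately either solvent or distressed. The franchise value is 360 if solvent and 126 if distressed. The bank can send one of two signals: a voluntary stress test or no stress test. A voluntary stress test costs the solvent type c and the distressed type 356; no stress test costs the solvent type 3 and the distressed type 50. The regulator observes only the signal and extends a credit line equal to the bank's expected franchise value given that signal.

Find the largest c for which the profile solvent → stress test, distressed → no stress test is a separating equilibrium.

Under separation: stress test → solvent (pays 360); no stress test → distressed (pays 126).
Distressed: 126 − 50 = 76 ≥ 360 − 356 = 4. Holds regardless of c. ✓
Solvent: 360 − c ≥ 126 − 3, so c ≤ 360 − 123 = 237.

237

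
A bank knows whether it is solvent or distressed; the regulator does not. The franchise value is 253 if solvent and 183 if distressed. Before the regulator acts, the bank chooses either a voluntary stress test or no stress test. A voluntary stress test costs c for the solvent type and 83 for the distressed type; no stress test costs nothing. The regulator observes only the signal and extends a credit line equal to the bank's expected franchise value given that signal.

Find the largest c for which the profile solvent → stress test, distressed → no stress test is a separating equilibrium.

Under separation: stress test → solvent (pays 253); no stress test → distressed (pays 183).
Distressed: 183 − 0 = 183 ≥ 253 − 83 = 170. Holds regardless of c. ✓
Solvent: 253 − c ≥ 183 − 0, so c ≤ 253 − 183 = 70.

70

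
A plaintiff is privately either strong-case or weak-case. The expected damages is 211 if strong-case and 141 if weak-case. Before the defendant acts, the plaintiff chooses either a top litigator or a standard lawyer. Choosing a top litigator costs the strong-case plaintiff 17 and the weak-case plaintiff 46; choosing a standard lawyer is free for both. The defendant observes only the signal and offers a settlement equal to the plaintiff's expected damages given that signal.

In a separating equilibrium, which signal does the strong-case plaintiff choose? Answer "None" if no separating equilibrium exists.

None

Try strong-case → top litigator, weak-case → standard lawyer:
  If types separate, top litigator earns payment 211 and standard lawyer earns 141.
  Strong-case: top litigator gives 211 − 17 = 194; standard lawyer gives 141 − 0 = 141. No deviation. ✓
  Weak-case: standard lawyer gives 141 − 0 = 141; top litigator gives 211 − 46 = 165. Would deviate. ✗
Try strong-case → standard lawyer, weak-case → top litigator:
  If types separate, standard lawyer earns payment 211 and top litigator earns 141.
  Strong-case: standard lawyer gives 211 − 0 = 211; top litigator gives 141 − 17 = 124. No deviation. ✓
  Weak-case: top litigator gives 141 − 46 = 95; standard lawyer gives 211 − 0 = 211. Would deviate. ✗
Neither assignment is incentive-compatible.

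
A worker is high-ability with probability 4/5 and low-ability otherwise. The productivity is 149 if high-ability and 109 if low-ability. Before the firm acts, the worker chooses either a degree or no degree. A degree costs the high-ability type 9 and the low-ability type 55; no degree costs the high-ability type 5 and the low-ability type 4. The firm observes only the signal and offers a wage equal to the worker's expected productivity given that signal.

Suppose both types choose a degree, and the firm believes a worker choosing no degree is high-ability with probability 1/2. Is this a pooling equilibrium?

No

On the equilibrium path (degree) the firm holds the prior 4/5 and pays 4/5·149 + 1/5·109 = 141. Off-path (no degree) belief 1/2 gives 1/2·149 + 1/2·109 = 129.
High-ability: degree gives 141 − 9 = 132; no degree gives 129 − 5 = 124. Stays. ✓
Low-ability: degree gives 141 − 55 = 86; no degree gives 129 − 4 = 125. Deviates. ✗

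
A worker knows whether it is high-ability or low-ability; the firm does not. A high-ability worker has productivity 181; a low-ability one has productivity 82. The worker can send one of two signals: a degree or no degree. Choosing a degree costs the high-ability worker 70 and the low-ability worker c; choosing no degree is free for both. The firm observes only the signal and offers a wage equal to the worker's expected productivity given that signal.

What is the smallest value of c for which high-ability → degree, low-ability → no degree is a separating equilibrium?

99

Under separation: degree → high-ability (pays 181); no degree → low-ability (pays 82).
High-ability: 181 − 70 = 111 ≥ 82 − 0 = 82. Holds regardless of c. ✓
Low-ability: 82 − 0 ≥ 181 − c, so c ≥ 181 − 82 = 99.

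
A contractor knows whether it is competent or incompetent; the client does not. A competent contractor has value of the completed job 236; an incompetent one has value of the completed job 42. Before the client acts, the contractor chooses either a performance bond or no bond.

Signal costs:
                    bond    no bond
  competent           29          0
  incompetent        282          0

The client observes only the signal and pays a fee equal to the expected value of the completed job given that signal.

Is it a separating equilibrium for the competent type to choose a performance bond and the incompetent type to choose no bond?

If types separate, bond earns payment 236 and no bond earns 42.
Competent: bond gives 236 − 29 = 207; no bond gives 42 − 0 = 42. No deviation. ✓
Incompetent: no bond gives 42 − 0 = 42; bond gives 236 − 282 = -46. No deviation. ✓
Both incentive constraints hold.

Yes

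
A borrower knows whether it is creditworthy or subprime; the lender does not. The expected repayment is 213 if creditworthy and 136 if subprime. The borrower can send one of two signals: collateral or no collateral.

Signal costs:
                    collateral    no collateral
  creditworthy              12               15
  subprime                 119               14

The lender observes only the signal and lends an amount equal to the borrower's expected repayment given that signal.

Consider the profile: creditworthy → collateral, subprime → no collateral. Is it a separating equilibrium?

If types separate, collateral earns payment 213 and no collateral earns 136.
Creditworthy: collateral gives 213 − 12 = 201; no collateral gives 136 − 15 = 121. No deviation. ✓
Subprime: no collateral gives 136 − 14 = 122; collateral gives 213 − 119 = 94. No deviation. ✓
Both incentive constraints hold.

Yes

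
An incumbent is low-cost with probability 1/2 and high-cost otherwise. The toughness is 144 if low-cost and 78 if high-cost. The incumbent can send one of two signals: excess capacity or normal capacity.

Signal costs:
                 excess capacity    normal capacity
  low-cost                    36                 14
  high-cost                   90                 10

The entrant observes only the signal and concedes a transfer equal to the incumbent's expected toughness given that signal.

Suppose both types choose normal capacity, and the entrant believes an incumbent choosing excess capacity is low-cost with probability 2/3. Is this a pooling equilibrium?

Yes

On the equilibrium path (normal capacity) the entrant holds the prior 1/2 and pays 1/2·144 + 1/2·78 = 111. Off-path (excess capacity) belief 2/3 gives 2/3·144 + 1/3·78 = 122.
Low-cost: normal capacity gives 111 − 14 = 97; excess capacity gives 122 − 36 = 86. Stays. ✓
High-cost: normal capacity gives 111 − 10 = 101; excess capacity gives 122 − 90 = 32. Stays. ✓
Beliefs are Bayes-consistent on-path and both types best-respond.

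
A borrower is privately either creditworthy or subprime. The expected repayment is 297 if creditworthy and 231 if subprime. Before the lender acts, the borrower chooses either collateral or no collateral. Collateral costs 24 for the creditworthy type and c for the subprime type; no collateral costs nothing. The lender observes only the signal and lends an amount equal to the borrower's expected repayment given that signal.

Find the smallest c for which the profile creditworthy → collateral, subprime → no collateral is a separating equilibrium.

66

Under separation: collateral → creditworthy (pays 297); no collateral → subprime (pays 231).
Creditworthy: 297 − 24 = 273 ≥ 231 − 0 = 231. Holds regardless of c. ✓
Subprime: 231 − 0 ≥ 297 − c, so c ≥ 297 − 231 = 66.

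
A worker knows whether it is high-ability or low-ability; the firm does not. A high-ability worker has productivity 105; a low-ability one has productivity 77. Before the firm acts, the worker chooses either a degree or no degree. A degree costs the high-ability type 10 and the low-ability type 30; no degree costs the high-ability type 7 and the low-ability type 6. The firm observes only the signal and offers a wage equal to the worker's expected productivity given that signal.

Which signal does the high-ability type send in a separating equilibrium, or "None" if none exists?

None

Try high-ability → degree, low-ability → no degree:
  If types separate, degree earns payment 105 and no degree earns 77.
  High-ability: degree gives 105 − 10 = 95; no degree gives 77 − 7 = 70. No deviation. ✓
  Low-ability: no degree gives 77 − 6 = 71; degree gives 105 − 30 = 75. Would deviate. ✗
Try high-ability → no degree, low-ability → degree:
  If types separate, no degree earns payment 105 and degree earns 77.
  High-ability: no degree gives 105 − 7 = 98; degree gives 77 − 10 = 67. No deviation. ✓
  Low-ability: degree gives 77 − 30 = 47; no degree gives 105 − 6 = 99. Would deviate. ✗
Neither assignment is incentive-compatible.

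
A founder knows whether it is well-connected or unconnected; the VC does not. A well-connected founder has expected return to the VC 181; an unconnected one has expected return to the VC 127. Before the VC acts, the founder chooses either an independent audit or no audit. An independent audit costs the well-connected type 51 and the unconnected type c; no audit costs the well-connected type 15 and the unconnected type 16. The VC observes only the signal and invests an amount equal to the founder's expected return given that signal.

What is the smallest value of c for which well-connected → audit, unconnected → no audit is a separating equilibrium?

70

Under separation: audit → well-connected (pays 181); no audit → unconnected (pays 127).
Well-connected: 181 − 51 = 130 ≥ 127 − 15 = 112. Holds regardless of c. ✓
Unconnected: 127 − 16 ≥ 181 − c, so c ≥ 181 − 111 = 70.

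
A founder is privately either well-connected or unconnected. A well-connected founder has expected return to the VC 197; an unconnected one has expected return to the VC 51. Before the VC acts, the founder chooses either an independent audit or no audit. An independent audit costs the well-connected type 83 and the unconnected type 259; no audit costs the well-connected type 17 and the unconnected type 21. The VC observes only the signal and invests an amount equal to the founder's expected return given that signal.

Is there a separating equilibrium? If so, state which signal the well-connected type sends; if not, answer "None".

audit

Try well-connected → audit, unconnected → no audit:
  Under separation the VC infers type exactly: audit → well-connected (pays 197), no audit → unconnected (pays 51).
  Well-connected: audit gives 197 − 83 = 114; no audit gives 51 − 17 = 34. No deviation. ✓
  Unconnected: no audit gives 51 − 21 = 30; audit gives 197 − 259 = -62. No deviation. ✓
Both hold — the well-connected type sends audit.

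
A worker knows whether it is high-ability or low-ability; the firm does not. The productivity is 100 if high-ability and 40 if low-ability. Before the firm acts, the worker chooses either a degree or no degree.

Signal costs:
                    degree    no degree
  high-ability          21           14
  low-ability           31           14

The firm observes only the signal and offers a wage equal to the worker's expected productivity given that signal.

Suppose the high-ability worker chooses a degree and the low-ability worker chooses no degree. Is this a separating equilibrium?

No

If types separate, degree earns payment 100 and no degree earns 40.
High-ability: degree gives 100 − 21 = 79; no degree gives 40 − 14 = 26. No deviation. ✓
Low-ability: no degree gives 40 − 14 = 26; degree gives 100 − 31 = 69. Would deviate. ✗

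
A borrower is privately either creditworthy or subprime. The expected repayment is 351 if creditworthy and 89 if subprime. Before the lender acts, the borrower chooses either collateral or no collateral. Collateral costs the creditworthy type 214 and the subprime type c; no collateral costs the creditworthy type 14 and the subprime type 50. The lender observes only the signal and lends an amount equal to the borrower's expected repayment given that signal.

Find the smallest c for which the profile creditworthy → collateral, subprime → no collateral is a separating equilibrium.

Under separation: collateral → creditworthy (pays 351); no collateral → subprime (pays 89).
Creditworthy: 351 − 214 = 137 ≥ 89 − 14 = 75. Holds regardless of c. ✓
Subprime: 89 − 50 ≥ 351 − c, so c ≥ 351 − 39 = 312.

312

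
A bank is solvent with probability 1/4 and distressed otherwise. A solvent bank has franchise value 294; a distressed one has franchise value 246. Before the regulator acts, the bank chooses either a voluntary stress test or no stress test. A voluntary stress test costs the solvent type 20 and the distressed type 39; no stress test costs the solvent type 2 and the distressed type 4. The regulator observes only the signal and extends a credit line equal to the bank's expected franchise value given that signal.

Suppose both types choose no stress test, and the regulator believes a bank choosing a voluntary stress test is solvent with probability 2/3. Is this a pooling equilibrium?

At the pooled signal (no stress test) the regulator holds the prior 1/4 and pays 1/4·294 + 3/4·246 = 258. Off-path (stress test) belief 2/3 gives 2/3·294 + 1/3·246 = 278.
Solvent: no stress test gives 258 − 2 = 256; stress test gives 278 − 20 = 258. Deviates. ✗
Distressed: no stress test gives 258 − 4 = 254; stress test gives 278 − 39 = 239. Stays. ✓

No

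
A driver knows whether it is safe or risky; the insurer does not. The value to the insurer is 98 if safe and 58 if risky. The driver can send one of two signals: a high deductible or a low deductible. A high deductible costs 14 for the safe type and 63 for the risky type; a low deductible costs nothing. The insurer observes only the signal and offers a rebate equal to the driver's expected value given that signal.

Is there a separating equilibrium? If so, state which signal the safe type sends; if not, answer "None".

Try safe → high deductible, risky → low deductible:
  If types separate, high deductible earns payment 98 and low deductible earns 58.
  Safe: high deductible gives 98 − 14 = 84; low deductible gives 58 − 0 = 58. No deviation. ✓
  Risky: low deductible gives 58 − 0 = 58; high deductible gives 98 − 63 = 35. No deviation. ✓
Both hold — the safe type sends high deductible.

high deductible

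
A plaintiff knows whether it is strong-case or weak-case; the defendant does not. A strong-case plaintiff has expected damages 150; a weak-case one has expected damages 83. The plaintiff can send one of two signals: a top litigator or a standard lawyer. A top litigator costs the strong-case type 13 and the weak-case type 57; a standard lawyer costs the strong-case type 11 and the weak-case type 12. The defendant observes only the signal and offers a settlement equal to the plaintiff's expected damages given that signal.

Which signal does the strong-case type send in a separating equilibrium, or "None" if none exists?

Try strong-case → top litigator, weak-case → standard lawyer:
  If types separate, top litigator earns payment 150 and standard lawyer earns 83.
  Strong-case: top litigator gives 150 − 13 = 137; standard lawyer gives 83 − 11 = 72. No deviation. ✓
  Weak-case: standard lawyer gives 83 − 12 = 71; top litigator gives 150 − 57 = 93. Would deviate. ✗
Try strong-case → standard lawyer, weak-case → top litigator:
  If types separate, standard lawyer earns payment 150 and top litigator earns 83.
  Strong-case: standard lawyer gives 150 − 11 = 139; top litigator gives 83 − 13 = 70. No deviation. ✓
  Weak-case: top litigator gives 83 − 57 = 26; standard lawyer gives 150 − 12 = 138. Would deviate. ✗
Neither assignment is incentive-compatible.

None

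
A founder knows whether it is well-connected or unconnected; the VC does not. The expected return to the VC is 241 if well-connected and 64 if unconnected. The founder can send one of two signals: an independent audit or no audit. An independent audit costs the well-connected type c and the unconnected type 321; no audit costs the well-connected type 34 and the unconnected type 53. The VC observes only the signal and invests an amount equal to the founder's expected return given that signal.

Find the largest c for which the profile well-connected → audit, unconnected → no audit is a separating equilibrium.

211

Under separation: audit → well-connected (pays 241); no audit → unconnected (pays 64).
Unconnected: 64 − 53 = 11 ≥ 241 − 321 = -80. Holds regardless of c. ✓
Well-connected: 241 − c ≥ 64 − 34, so c ≤ 241 − 30 = 211.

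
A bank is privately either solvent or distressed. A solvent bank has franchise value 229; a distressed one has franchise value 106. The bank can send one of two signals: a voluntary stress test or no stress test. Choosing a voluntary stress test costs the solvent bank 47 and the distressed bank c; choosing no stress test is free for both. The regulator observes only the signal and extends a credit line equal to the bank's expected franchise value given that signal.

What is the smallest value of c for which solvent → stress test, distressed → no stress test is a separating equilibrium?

Under separation: stress test → solvent (pays 229); no stress test → distressed (pays 106).
Solvent: 229 − 47 = 182 ≥ 106 − 0 = 106. Holds regardless of c. ✓
Distressed: 106 − 0 ≥ 229 − c, so c ≥ 229 − 106 = 123.

123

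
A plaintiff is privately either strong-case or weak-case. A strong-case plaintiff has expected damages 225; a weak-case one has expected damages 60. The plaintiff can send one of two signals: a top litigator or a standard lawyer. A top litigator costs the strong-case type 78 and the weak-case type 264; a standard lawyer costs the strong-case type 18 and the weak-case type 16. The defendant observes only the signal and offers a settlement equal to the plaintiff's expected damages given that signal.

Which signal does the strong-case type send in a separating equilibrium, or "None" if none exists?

top litigator

Try strong-case → top litigator, weak-case → standard lawyer:
  If types separate, top litigator earns payment 225 and standard lawyer earns 60.
  Strong-case: top litigator gives 225 − 78 = 147; standard lawyer gives 60 − 18 = 42. No deviation. ✓
  Weak-case: standard lawyer gives 60 − 16 = 44; top litigator gives 225 − 264 = -39. No deviation. ✓
Both hold — the strong-case type sends top litigator.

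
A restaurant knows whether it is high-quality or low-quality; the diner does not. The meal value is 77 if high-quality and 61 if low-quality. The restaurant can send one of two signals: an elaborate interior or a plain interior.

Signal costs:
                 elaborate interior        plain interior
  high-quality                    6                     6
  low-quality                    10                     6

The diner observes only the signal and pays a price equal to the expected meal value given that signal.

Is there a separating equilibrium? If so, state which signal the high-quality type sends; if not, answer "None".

Try high-quality → elaborate interior, low-quality → plain interior:
  Under separation the diner infers type exactly: elaborate interior → high-quality (pays 77), plain interior → low-quality (pays 61).
  High-quality: elaborate interior gives 77 − 6 = 71; plain interior gives 61 − 6 = 55. No deviation. ✓
  Low-quality: plain interior gives 61 − 6 = 55; elaborate interior gives 77 − 10 = 67. Would deviate. ✗
Try high-quality → plain interior, low-quality → elaborate interior:
  Under separation the diner infers type exactly: plain interior → high-quality (pays 77), elaborate interior → low-quality (pays 61).
  High-quality: plain interior gives 77 − 6 = 71; elaborate interior gives 61 − 6 = 55. No deviation. ✓
  Low-quality: elaborate interior gives 61 − 10 = 51; plain interior gives 77 − 6 = 71. Would deviate. ✗
Neither assignment is incentive-compatible.

None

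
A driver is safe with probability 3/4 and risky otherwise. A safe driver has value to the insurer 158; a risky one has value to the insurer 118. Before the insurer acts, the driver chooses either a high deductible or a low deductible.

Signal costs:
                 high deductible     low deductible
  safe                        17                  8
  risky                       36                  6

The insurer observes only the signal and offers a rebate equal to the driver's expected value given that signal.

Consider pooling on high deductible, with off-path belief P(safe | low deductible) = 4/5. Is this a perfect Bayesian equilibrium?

At the pooled signal (high deductible) the insurer holds the prior 3/4 and pays 3/4·158 + 1/4·118 = 148. Off-path (low deductible) belief 4/5 gives 4/5·158 + 1/5·118 = 150.
Safe: high deductible gives 148 − 17 = 131; low deductible gives 150 − 8 = 142. Deviates. ✗
Risky: high deductible gives 148 − 36 = 112; low deductible gives 150 − 6 = 144. Deviates. ✗

No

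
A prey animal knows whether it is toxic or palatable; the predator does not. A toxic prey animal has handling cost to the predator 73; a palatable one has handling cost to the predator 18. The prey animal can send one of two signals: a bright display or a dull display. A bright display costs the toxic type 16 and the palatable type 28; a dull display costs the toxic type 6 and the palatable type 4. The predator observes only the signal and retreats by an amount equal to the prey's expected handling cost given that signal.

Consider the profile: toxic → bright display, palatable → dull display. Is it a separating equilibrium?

If types separate, bright display earns payment 73 and dull display earns 18.
Toxic: bright display gives 73 − 16 = 57; dull display gives 18 − 6 = 12. No deviation. ✓
Palatable: dull display gives 18 − 4 = 14; bright display gives 73 − 28 = 45. Would deviate. ✗

No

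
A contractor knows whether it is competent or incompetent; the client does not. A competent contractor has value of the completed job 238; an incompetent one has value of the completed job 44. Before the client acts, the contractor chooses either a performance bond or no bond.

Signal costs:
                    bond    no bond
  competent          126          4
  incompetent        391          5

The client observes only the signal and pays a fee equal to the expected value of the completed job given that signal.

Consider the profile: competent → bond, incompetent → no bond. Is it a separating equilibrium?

Yes

Under separation the client infers type exactly: bond → competent (pays 238), no bond → incompetent (pays 44).
Competent: bond gives 238 − 126 = 112; no bond gives 44 − 4 = 40. No deviation. ✓
Incompetent: no bond gives 44 − 5 = 39; bond gives 238 − 391 = -153. No deviation. ✓
Both incentive constraints hold.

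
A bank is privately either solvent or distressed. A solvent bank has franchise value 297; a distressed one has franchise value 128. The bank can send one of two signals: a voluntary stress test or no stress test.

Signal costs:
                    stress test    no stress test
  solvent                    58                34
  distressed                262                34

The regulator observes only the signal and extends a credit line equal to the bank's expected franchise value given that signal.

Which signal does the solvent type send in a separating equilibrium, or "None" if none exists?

Try solvent → stress test, distressed → no stress test:
  If types separate, stress test earns payment 297 and no stress test earns 128.
  Solvent: stress test gives 297 − 58 = 239; no stress test gives 128 − 34 = 94. No deviation. ✓
  Distressed: no stress test gives 128 − 34 = 94; stress test gives 297 − 262 = 35. No deviation. ✓
Both hold — the solvent type sends stress test.

stress test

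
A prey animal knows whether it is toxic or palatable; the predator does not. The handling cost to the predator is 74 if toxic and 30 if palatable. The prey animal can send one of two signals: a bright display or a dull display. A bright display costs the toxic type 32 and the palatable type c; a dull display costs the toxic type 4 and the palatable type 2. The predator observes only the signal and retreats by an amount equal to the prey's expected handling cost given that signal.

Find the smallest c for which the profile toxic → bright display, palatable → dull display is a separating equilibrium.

Under separation: bright display → toxic (pays 74); dull display → palatable (pays 30).
Toxic: 74 − 32 = 42 ≥ 30 − 4 = 26. Holds regardless of c. ✓
Palatable: 30 − 2 ≥ 74 − c, so c ≥ 74 − 28 = 46.

46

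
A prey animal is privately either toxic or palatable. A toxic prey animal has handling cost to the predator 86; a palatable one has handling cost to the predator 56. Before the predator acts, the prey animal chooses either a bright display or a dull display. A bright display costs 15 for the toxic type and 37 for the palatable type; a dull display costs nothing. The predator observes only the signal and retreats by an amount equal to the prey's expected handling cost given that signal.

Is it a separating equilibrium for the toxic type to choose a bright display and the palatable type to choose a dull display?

If types separate, bright display earns payment 86 and dull display earns 56.
Toxic: bright display gives 86 − 15 = 71; dull display gives 56 − 0 = 56. No deviation. ✓
Palatable: dull display gives 56 − 0 = 56; bright display gives 86 − 37 = 49. No deviation. ✓
Both incentive constraints hold.

Yes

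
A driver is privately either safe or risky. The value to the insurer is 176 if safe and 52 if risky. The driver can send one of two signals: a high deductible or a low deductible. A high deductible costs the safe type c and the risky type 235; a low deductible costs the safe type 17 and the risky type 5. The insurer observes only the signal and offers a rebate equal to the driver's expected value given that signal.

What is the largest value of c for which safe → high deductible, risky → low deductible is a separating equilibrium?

Under separation: high deductible → safe (pays 176); low deductible → risky (pays 52).
Risky: 52 − 5 = 47 ≥ 176 − 235 = -59. Holds regardless of c. ✓
Safe: 176 − c ≥ 52 − 17, so c ≤ 176 − 35 = 141.

141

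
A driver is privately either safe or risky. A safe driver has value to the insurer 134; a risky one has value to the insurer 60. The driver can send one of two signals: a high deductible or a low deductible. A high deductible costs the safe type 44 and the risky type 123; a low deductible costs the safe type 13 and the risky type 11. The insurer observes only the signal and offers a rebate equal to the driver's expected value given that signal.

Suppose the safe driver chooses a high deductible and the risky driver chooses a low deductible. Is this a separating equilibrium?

Yes

If types separate, high deductible earns payment 134 and low deductible earns 60.
Safe: high deductible gives 134 − 44 = 90; low deductible gives 60 − 13 = 47. No deviation. ✓
Risky: low deductible gives 60 − 11 = 49; high deductible gives 134 − 123 = 11. No deviation. ✓
Neither type gains from mimicking the other.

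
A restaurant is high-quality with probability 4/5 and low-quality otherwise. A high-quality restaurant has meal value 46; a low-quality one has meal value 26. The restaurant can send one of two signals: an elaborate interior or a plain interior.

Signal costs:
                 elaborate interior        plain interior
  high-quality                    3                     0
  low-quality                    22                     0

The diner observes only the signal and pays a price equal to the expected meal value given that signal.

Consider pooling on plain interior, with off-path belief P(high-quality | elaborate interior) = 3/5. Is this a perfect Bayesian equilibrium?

On the equilibrium path (plain interior) the diner holds the prior 4/5 and pays 4/5·46 + 1/5·26 = 42. Off-path (elaborate interior) belief 3/5 gives 3/5·46 + 2/5·26 = 38.
High-quality: plain interior gives 42 − 0 = 42; elaborate interior gives 38 − 3 = 35. Stays. ✓
Low-quality: plain interior gives 42 − 0 = 42; elaborate interior gives 38 − 22 = 16. Stays. ✓
Beliefs are Bayes-consistent on-path and both types best-respond.

Yes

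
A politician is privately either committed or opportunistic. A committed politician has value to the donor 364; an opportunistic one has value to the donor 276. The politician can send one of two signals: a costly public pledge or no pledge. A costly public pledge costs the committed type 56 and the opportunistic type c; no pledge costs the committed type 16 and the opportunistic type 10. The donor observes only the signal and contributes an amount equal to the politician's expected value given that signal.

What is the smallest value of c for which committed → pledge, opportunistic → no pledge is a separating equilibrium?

Under separation: pledge → committed (pays 364); no pledge → opportunistic (pays 276).
Committed: 364 − 56 = 308 ≥ 276 − 16 = 260. Holds regardless of c. ✓
Opportunistic: 276 − 10 ≥ 364 − c, so c ≥ 364 − 266 = 98.

98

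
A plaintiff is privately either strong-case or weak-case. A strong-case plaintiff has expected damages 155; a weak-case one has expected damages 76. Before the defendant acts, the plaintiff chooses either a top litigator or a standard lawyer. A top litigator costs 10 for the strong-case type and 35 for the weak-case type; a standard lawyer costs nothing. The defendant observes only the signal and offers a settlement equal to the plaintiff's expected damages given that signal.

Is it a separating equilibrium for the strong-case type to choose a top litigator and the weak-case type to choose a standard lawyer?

No

If types separate, top litigator earns payment 155 and standard lawyer earns 76.
Strong-case: top litigator gives 155 − 10 = 145; standard lawyer gives 76 − 0 = 76. No deviation. ✓
Weak-case: standard lawyer gives 76 − 0 = 76; top litigator gives 155 − 35 = 120. Would deviate. ✗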